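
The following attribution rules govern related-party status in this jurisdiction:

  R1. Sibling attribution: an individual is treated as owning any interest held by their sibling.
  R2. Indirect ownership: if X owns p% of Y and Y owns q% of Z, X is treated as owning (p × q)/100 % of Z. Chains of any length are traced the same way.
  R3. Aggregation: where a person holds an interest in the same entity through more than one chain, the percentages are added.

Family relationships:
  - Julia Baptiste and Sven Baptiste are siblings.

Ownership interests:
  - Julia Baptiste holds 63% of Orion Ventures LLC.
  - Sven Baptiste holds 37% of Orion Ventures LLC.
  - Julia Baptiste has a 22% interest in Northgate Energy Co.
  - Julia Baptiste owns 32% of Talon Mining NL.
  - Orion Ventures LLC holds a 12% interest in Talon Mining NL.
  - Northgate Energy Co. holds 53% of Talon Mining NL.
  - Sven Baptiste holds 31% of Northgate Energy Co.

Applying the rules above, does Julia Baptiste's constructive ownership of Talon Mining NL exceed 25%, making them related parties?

Yes

By sibling attribution (R1), Julia Baptiste is treated as also owning Sven Baptiste's interest in Northgate Energy Co, giving 22% + 31% = 53%.
By sibling attribution (R1), Julia Baptiste is treated as also owning Sven Baptiste's interest in Orion Ventures LLC, giving 63% + 37% = 100%.
Chain via Northgate Energy Co. (R2): 53% × 53% = 28.09% of Talon Mining NL.
Chain via Orion Ventures LLC (R2): 100% × 12% = 12% of Talon Mining NL.
Direct interest in Talon Mining NL: 32%.
Aggregating (R3): 28.09% + 12% + 32% = 72.09%.
72.09% exceeds the 25% threshold, so Julia is a related party to Talon Mining NL.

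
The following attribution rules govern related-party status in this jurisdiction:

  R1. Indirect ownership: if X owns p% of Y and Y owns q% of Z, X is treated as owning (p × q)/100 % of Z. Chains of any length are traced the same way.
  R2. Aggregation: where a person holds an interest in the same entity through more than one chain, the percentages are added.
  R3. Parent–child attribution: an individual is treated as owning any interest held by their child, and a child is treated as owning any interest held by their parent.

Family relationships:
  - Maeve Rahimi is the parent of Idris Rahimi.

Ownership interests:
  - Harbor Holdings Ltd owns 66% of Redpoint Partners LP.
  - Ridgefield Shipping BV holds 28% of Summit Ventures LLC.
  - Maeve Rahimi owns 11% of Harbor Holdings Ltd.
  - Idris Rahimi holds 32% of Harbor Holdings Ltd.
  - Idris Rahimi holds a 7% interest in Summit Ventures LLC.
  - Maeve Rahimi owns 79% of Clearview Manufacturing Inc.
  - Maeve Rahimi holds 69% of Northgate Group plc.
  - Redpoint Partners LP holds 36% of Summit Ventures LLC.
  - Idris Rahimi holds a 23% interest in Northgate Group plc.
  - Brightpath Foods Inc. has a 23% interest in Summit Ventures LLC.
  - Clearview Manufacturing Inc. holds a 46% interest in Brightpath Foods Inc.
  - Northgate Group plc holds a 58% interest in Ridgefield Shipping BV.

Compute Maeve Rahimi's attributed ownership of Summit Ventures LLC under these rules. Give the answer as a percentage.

40.5158%

By parent–child attribution (R3), Maeve Rahimi is treated as also owning Idris Rahimi's interest in Northgate Group plc, giving 69% + 23% = 92%.
By parent–child attribution (R3), Maeve Rahimi is treated as also owning Idris Rahimi's interest in Harbor Holdings Ltd, giving 11% + 32% = 43%.
By parent–child attribution (R3), Maeve Rahimi is treated as owning Idris Rahimi's 7% interest in Summit Ventures LLC.
Chain via Clearview Manufacturing Inc. → Brightpath Foods Inc. (R1): 79% × 46% × 23% = 8.3582% of Summit Ventures LLC.
Chain via Northgate Group plc → Ridgefield Shipping BV (R1): 92% × 58% × 28% = 14.9408% of Summit Ventures LLC.
Chain via Harbor Holdings Ltd → Redpoint Partners LP (R1): 43% × 66% × 36% = 10.2168% of Summit Ventures LLC.
Direct interest in Summit Ventures LLC: 7%.
Aggregating (R2): 8.3582% + 14.9408% + 10.2168% + 7% = 40.5158%.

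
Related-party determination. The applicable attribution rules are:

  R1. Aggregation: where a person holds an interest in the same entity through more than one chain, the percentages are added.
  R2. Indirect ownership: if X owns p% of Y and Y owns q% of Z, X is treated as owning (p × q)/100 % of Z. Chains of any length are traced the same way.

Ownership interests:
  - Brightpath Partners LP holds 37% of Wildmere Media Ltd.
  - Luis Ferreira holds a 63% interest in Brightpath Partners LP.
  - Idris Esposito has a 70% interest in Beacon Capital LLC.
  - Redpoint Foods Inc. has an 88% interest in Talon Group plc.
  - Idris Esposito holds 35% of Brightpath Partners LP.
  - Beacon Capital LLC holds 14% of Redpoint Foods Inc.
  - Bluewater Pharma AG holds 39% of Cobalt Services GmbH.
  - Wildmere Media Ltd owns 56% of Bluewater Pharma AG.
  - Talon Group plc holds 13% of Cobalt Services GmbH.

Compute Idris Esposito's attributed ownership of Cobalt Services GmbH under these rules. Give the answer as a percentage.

Chain via Brightpath Partners LP → Wildmere Media Ltd → Bluewater Pharma AG (R2): 35% × 37% × 56% × 39% = 2.82828% of Cobalt Services GmbH.
Chain via Beacon Capital LLC → Redpoint Foods Inc. → Talon Group plc (R2): 70% × 14% × 88% × 13% = 1.12112% of Cobalt Services GmbH.
Aggregating (R1): 2.82828% + 1.12112% = 3.9494%.

3.9494%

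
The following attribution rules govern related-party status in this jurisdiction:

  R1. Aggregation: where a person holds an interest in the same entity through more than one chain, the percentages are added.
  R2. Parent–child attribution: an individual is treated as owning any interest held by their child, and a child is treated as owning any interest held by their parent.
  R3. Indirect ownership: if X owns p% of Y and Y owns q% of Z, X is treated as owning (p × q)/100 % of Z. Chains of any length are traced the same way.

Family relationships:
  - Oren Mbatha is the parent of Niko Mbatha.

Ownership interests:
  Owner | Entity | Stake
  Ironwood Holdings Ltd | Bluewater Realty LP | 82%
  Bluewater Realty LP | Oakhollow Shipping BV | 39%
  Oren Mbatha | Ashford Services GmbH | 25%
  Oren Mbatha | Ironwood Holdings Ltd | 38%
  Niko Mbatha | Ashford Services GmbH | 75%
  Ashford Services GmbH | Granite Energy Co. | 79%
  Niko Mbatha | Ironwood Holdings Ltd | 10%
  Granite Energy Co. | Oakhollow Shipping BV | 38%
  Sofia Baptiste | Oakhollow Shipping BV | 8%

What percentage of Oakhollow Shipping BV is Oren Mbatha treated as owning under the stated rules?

45.3704%

By parent–child attribution (R2), Oren Mbatha is treated as also owning Niko Mbatha's interest in Ashford Services GmbH, giving 25% + 75% = 100%.
By parent–child attribution (R2), Oren Mbatha is treated as also owning Niko Mbatha's interest in Ironwood Holdings Ltd, giving 38% + 10% = 48%.
Chain via Ashford Services GmbH → Granite Energy Co. (R3): 100% × 79% × 38% = 30.02% of Oakhollow Shipping BV.
Chain via Ironwood Holdings Ltd → Bluewater Realty LP (R3): 48% × 82% × 39% = 15.3504% of Oakhollow Shipping BV.
Aggregating (R1): 30.02% + 15.3504% = 45.3704%.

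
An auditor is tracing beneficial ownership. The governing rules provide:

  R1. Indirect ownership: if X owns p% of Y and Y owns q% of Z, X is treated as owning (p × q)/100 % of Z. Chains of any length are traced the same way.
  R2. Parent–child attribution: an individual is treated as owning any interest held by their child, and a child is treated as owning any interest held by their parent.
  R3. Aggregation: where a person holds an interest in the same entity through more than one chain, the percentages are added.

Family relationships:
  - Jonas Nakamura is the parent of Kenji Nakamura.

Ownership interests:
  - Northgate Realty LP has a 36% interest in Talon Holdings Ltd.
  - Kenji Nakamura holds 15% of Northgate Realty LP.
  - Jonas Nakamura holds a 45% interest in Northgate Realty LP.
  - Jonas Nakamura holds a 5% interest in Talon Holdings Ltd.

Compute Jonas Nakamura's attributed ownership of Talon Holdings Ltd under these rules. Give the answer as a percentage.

By parent–child attribution (R2), Jonas Nakamura is treated as also owning Kenji Nakamura's interest in Northgate Realty LP, giving 45% + 15% = 60%.
Chain via Northgate Realty LP (R1): 60% × 36% = 21.6% of Talon Holdings Ltd.
Direct interest in Talon Holdings Ltd: 5%.
Aggregating (R3): 21.6% + 5% = 26.6%.

26.6%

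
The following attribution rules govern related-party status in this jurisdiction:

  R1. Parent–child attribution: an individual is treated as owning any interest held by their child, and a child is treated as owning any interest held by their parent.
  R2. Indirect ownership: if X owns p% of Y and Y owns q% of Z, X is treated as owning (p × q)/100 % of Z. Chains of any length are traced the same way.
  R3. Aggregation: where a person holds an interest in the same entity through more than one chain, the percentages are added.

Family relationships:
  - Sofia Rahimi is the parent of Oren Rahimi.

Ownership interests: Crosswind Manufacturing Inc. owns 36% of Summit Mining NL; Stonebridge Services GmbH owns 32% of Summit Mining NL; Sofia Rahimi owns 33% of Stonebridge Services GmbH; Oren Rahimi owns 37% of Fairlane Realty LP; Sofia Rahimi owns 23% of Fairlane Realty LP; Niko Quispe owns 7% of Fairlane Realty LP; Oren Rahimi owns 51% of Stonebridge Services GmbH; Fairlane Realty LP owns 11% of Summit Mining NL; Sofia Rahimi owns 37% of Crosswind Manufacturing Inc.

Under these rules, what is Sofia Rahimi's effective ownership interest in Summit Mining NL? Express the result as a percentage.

46.8%

By parent–child attribution (R1), Sofia Rahimi is treated as also owning Oren Rahimi's interest in Fairlane Realty LP, giving 23% + 37% = 60%.
By parent–child attribution (R1), Sofia Rahimi is treated as also owning Oren Rahimi's interest in Stonebridge Services GmbH, giving 33% + 51% = 84%.
Chain via Fairlane Realty LP (R2): 60% × 11% = 6.6% of Summit Mining NL.
Chain via Crosswind Manufacturing Inc. (R2): 37% × 36% = 13.32% of Summit Mining NL.
Chain via Stonebridge Services GmbH (R2): 84% × 32% = 26.88% of Summit Mining NL.
Aggregating (R3): 6.6% + 13.32% + 26.88% = 46.8%.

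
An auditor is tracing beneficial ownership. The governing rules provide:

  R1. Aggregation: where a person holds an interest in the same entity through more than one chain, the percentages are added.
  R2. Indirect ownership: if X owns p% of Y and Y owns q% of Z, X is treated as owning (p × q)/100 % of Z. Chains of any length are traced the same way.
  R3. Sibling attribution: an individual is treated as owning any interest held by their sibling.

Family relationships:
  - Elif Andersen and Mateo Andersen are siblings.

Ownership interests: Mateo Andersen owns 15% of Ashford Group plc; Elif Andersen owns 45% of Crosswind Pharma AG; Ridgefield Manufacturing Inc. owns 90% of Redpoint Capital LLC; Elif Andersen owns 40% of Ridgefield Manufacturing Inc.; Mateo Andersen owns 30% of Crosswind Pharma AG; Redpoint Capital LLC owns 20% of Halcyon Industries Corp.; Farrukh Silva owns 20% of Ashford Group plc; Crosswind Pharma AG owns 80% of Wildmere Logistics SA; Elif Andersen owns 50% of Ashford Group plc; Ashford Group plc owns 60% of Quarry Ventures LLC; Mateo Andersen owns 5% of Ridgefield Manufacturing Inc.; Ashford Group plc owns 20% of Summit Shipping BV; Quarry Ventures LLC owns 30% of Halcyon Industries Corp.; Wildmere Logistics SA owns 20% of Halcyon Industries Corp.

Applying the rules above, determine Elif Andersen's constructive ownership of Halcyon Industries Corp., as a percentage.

By sibling attribution (R3), Elif Andersen is treated as also owning Mateo Andersen's interest in Ridgefield Manufacturing Inc, giving 40% + 5% = 45%.
By sibling attribution (R3), Elif Andersen is treated as also owning Mateo Andersen's interest in Ashford Group plc, giving 50% + 15% = 65%.
By sibling attribution (R3), Elif Andersen is treated as also owning Mateo Andersen's interest in Crosswind Pharma AG, giving 45% + 30% = 75%.
Chain via Ridgefield Manufacturing Inc. → Redpoint Capital LLC (R2): 45% × 90% × 20% = 8.1% of Halcyon Industries Corp.
Chain via Ashford Group plc → Quarry Ventures LLC (R2): 65% × 60% × 30% = 11.7% of Halcyon Industries Corp.
Chain via Crosswind Pharma AG → Wildmere Logistics SA (R2): 75% × 80% × 20% = 12% of Halcyon Industries Corp.
Aggregating (R1): 8.1% + 11.7% + 12% = 31.8%.

31.8%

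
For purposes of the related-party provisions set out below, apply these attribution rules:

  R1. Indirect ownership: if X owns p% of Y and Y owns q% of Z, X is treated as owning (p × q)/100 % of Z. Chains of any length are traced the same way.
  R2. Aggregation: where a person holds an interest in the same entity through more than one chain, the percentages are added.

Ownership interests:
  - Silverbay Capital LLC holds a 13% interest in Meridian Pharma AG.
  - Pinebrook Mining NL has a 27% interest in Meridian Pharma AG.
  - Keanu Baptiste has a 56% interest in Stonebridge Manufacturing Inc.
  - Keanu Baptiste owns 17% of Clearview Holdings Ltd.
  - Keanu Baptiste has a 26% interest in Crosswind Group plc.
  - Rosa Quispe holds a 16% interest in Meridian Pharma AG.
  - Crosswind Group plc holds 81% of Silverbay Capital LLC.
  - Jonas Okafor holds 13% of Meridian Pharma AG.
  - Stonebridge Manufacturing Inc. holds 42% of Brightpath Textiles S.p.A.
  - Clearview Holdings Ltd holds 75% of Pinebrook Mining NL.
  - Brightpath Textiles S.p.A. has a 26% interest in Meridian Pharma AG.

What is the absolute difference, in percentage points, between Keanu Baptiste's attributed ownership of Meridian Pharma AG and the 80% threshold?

Chain via Clearview Holdings Ltd → Pinebrook Mining NL (R1): 17% × 75% × 27% = 3.4425% of Meridian Pharma AG.
Chain via Crosswind Group plc → Silverbay Capital LLC (R1): 26% × 81% × 13% = 2.7378% of Meridian Pharma AG.
Chain via Stonebridge Manufacturing Inc. → Brightpath Textiles S.p.A. (R1): 56% × 42% × 26% = 6.1152% of Meridian Pharma AG.
Aggregating (R2): 3.4425% + 2.7378% + 6.1152% = 12.2955%.
12.2955% falls short of the 80% threshold by 67.7045 percentage points.

67.7045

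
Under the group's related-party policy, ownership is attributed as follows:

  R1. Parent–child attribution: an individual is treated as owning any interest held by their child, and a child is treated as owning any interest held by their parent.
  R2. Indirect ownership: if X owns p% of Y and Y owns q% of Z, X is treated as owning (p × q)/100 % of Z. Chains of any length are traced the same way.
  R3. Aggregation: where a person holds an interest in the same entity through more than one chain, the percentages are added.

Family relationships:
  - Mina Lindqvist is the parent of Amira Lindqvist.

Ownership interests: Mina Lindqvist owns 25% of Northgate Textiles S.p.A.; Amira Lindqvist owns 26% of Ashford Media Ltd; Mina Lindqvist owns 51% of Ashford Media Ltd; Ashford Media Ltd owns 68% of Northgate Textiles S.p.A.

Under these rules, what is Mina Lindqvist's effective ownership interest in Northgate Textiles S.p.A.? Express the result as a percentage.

By parent–child attribution (R1), Mina Lindqvist is treated as also owning Amira Lindqvist's interest in Ashford Media Ltd, giving 51% + 26% = 77%.
Chain via Ashford Media Ltd (R2): 77% × 68% = 52.36% of Northgate Textiles S.p.A.
Direct interest in Northgate Textiles S.p.A: 25%.
Aggregating (R3): 52.36% + 25% = 77.36%.

77.36%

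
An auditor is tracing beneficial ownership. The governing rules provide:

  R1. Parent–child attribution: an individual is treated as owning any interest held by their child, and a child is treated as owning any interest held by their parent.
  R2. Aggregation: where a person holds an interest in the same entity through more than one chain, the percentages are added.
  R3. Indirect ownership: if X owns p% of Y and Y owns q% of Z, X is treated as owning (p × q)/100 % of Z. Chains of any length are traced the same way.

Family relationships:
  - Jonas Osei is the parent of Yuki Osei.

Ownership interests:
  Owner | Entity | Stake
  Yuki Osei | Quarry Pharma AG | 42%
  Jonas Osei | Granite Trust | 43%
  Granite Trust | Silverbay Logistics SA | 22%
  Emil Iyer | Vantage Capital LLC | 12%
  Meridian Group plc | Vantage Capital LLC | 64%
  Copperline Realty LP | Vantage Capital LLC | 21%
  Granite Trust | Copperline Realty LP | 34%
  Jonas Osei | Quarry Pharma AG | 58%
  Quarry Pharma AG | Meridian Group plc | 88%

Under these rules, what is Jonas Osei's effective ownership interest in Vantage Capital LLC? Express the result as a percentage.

By parent–child attribution (R1), Jonas Osei is treated as also owning Yuki Osei's interest in Quarry Pharma AG, giving 58% + 42% = 100%.
Chain via Quarry Pharma AG → Meridian Group plc (R3): 100% × 88% × 64% = 56.32% of Vantage Capital LLC.
Chain via Granite Trust → Copperline Realty LP (R3): 43% × 34% × 21% = 3.0702% of Vantage Capital LLC.
Aggregating (R2): 56.32% + 3.0702% = 59.3902%.

59.3902%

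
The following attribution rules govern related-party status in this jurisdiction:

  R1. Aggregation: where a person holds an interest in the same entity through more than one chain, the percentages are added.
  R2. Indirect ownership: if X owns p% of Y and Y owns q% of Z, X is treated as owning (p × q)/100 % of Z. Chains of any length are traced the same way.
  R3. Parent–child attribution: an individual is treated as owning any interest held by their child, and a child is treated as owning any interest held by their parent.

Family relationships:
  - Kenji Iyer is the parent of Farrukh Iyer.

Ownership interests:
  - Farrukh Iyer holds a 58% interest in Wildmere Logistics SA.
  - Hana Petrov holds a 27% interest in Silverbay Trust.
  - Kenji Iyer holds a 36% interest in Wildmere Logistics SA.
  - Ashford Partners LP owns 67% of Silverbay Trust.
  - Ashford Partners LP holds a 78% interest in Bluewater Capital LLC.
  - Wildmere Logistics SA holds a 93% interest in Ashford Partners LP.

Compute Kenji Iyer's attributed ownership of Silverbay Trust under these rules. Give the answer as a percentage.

By parent–child attribution (R3), Kenji Iyer is treated as also owning Farrukh Iyer's interest in Wildmere Logistics SA, giving 36% + 58% = 94%.
Chain via Wildmere Logistics SA → Ashford Partners LP (R2): 94% × 93% × 67% = 58.5714% of Silverbay Trust.

58.5714%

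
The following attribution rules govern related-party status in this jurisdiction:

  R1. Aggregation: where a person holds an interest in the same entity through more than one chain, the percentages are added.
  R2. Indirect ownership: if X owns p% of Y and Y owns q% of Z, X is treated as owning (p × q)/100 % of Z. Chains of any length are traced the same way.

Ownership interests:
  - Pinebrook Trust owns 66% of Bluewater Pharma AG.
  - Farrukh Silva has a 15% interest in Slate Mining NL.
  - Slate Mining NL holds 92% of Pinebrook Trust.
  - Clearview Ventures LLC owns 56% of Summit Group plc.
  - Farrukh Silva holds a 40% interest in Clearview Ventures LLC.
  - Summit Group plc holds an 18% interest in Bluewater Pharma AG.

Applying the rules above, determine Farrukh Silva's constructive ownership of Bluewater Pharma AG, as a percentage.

13.14%

Chain via Clearview Ventures LLC → Summit Group plc (R2): 40% × 56% × 18% = 4.032% of Bluewater Pharma AG.
Chain via Slate Mining NL → Pinebrook Trust (R2): 15% × 92% × 66% = 9.108% of Bluewater Pharma AG.
Aggregating (R1): 4.032% + 9.108% = 13.14%.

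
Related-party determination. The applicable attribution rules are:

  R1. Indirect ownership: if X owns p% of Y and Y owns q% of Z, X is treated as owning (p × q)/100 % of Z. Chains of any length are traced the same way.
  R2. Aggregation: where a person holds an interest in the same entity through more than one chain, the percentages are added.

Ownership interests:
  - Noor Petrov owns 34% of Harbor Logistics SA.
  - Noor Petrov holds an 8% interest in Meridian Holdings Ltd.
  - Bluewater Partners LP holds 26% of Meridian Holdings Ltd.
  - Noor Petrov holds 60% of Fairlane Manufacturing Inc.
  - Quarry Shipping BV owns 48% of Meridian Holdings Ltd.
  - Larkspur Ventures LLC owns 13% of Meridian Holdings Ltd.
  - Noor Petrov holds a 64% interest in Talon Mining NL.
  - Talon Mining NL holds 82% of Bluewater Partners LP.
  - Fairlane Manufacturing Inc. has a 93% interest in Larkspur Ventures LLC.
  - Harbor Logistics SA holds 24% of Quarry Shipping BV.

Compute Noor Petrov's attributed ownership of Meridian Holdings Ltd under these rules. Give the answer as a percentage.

Chain via Harbor Logistics SA → Quarry Shipping BV (R1): 34% × 24% × 48% = 3.9168% of Meridian Holdings Ltd.
Chain via Talon Mining NL → Bluewater Partners LP (R1): 64% × 82% × 26% = 13.6448% of Meridian Holdings Ltd.
Chain via Fairlane Manufacturing Inc. → Larkspur Ventures LLC (R1): 60% × 93% × 13% = 7.254% of Meridian Holdings Ltd.
Direct interest in Meridian Holdings Ltd: 8%.
Aggregating (R2): 3.9168% + 13.6448% + 7.254% + 8% = 32.8156%.

32.8156%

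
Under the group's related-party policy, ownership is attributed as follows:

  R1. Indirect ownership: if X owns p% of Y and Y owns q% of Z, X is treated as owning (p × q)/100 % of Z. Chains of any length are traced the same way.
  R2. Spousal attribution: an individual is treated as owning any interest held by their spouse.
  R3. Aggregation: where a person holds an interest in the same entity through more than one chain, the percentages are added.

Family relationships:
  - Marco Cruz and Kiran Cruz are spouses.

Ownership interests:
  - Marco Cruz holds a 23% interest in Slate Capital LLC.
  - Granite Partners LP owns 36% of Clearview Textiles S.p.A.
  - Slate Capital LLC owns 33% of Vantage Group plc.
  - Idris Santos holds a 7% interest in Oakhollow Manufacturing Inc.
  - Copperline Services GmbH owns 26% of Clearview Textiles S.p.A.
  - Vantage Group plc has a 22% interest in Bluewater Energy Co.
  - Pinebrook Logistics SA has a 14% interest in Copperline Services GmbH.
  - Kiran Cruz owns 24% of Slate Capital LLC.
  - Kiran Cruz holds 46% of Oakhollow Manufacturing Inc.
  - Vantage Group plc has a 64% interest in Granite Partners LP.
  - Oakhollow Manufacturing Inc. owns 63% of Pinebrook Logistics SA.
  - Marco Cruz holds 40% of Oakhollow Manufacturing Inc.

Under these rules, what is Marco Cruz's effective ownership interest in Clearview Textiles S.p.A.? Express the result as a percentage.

5.545656%

By spousal attribution (R2), Marco Cruz is treated as also owning Kiran Cruz's interest in Slate Capital LLC, giving 23% + 24% = 47%.
By spousal attribution (R2), Marco Cruz is treated as also owning Kiran Cruz's interest in Oakhollow Manufacturing Inc, giving 40% + 46% = 86%.
Chain via Slate Capital LLC → Vantage Group plc → Granite Partners LP (R1): 47% × 33% × 64% × 36% = 3.573504% of Clearview Textiles S.p.A.
Chain via Oakhollow Manufacturing Inc. → Pinebrook Logistics SA → Copperline Services GmbH (R1): 86% × 63% × 14% × 26% = 1.972152% of Clearview Textiles S.p.A.
Aggregating (R3): 3.573504% + 1.972152% = 5.545656%.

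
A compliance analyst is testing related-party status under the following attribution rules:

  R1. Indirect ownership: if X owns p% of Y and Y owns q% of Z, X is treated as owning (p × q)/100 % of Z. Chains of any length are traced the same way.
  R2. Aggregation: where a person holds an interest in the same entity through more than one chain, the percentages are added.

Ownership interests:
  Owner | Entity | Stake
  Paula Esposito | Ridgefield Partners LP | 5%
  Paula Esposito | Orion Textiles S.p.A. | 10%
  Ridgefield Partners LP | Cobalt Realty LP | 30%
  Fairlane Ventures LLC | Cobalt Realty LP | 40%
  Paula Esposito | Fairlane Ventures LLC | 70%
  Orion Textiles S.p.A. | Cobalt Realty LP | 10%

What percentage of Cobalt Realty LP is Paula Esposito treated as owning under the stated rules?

30.5%

Chain via Fairlane Ventures LLC (R1): 70% × 40% = 28% of Cobalt Realty LP.
Chain via Ridgefield Partners LP (R1): 5% × 30% = 1.5% of Cobalt Realty LP.
Chain via Orion Textiles S.p.A. (R1): 10% × 10% = 1% of Cobalt Realty LP.
Aggregating (R2): 28% + 1.5% + 1% = 30.5%.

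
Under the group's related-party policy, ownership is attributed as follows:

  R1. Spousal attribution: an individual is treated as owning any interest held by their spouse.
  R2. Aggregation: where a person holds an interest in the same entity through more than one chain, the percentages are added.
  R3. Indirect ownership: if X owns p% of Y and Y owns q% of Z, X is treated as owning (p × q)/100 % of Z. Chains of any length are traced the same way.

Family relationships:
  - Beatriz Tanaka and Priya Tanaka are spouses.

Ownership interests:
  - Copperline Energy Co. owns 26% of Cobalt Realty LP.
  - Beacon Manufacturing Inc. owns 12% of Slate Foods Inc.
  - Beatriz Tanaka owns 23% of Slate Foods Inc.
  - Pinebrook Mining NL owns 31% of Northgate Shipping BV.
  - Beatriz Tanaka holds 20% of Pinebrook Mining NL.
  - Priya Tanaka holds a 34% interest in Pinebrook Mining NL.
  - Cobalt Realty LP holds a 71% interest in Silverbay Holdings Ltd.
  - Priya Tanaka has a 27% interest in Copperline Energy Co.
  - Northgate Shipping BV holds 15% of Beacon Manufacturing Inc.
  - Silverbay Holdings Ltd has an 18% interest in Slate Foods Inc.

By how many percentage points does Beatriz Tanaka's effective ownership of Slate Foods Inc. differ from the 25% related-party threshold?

By spousal attribution (R1), Beatriz Tanaka is treated as also owning Priya Tanaka's interest in Pinebrook Mining NL, giving 20% + 34% = 54%.
By spousal attribution (R1), Beatriz Tanaka is treated as owning Priya Tanaka's 27% interest in Copperline Energy Co.
Chain via Pinebrook Mining NL → Northgate Shipping BV → Beacon Manufacturing Inc. (R3): 54% × 31% × 15% × 12% = 0.30132% of Slate Foods Inc.
Direct interest in Slate Foods Inc: 23%.
Chain via Copperline Energy Co. → Cobalt Realty LP → Silverbay Holdings Ltd (R3): 27% × 26% × 71% × 18% = 0.897156% of Slate Foods Inc.
Aggregating (R2): 0.30132% + 23% + 0.897156% = 24.198476%.
24.198476% falls short of the 25% threshold by 0.801524 percentage points.

0.801524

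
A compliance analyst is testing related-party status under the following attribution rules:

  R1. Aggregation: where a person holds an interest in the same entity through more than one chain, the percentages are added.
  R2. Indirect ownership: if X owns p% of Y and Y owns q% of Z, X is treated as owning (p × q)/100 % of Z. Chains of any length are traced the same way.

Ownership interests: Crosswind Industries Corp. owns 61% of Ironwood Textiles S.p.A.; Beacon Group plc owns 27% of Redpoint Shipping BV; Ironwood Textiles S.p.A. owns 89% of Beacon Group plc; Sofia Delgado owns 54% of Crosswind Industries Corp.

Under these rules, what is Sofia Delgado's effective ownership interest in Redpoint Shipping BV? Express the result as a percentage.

Chain via Crosswind Industries Corp. → Ironwood Textiles S.p.A. → Beacon Group plc (R2): 54% × 61% × 89% × 27% = 7.915482% of Redpoint Shipping BV.

7.915482%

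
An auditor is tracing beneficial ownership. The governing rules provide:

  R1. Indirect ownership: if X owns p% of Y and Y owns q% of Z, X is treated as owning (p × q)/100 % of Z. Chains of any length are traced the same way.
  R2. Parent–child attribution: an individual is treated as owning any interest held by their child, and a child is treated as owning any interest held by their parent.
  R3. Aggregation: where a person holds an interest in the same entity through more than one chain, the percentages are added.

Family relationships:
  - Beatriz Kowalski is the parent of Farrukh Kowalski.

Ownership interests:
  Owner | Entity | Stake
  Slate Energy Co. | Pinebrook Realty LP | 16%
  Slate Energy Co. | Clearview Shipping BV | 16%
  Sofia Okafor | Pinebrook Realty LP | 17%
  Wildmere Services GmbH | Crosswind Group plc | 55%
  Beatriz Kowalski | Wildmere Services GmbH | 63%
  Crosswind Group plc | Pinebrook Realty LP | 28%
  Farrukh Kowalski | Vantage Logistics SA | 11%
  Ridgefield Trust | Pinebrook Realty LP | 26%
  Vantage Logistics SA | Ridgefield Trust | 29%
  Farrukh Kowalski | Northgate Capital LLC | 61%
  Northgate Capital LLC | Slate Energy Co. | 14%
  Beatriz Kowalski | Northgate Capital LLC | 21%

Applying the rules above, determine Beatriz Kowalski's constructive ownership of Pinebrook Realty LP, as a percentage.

By parent–child attribution (R2), Beatriz Kowalski is treated as also owning Farrukh Kowalski's interest in Northgate Capital LLC, giving 21% + 61% = 82%.
By parent–child attribution (R2), Beatriz Kowalski is treated as owning Farrukh Kowalski's 11% interest in Vantage Logistics SA.
Chain via Northgate Capital LLC → Slate Energy Co. (R1): 82% × 14% × 16% = 1.8368% of Pinebrook Realty LP.
Chain via Wildmere Services GmbH → Crosswind Group plc (R1): 63% × 55% × 28% = 9.702% of Pinebrook Realty LP.
Chain via Vantage Logistics SA → Ridgefield Trust (R1): 11% × 29% × 26% = 0.8294% of Pinebrook Realty LP.
Aggregating (R3): 1.8368% + 9.702% + 0.8294% = 12.3682%.

12.3682%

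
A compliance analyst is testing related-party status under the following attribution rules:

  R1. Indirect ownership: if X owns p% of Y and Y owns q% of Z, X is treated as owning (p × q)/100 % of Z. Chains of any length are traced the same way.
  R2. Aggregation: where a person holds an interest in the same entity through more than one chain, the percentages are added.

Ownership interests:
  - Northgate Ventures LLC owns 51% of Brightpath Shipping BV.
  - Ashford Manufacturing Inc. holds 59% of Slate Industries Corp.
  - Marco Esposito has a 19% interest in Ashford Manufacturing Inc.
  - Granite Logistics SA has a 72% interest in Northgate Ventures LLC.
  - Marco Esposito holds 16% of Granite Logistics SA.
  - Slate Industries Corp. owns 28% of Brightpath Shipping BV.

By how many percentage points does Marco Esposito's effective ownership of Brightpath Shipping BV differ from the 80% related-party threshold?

Chain via Ashford Manufacturing Inc. → Slate Industries Corp. (R1): 19% × 59% × 28% = 3.1388% of Brightpath Shipping BV.
Chain via Granite Logistics SA → Northgate Ventures LLC (R1): 16% × 72% × 51% = 5.8752% of Brightpath Shipping BV.
Aggregating (R2): 3.1388% + 5.8752% = 9.014%.
9.014% falls short of the 80% threshold by 70.986 percentage points.

70.986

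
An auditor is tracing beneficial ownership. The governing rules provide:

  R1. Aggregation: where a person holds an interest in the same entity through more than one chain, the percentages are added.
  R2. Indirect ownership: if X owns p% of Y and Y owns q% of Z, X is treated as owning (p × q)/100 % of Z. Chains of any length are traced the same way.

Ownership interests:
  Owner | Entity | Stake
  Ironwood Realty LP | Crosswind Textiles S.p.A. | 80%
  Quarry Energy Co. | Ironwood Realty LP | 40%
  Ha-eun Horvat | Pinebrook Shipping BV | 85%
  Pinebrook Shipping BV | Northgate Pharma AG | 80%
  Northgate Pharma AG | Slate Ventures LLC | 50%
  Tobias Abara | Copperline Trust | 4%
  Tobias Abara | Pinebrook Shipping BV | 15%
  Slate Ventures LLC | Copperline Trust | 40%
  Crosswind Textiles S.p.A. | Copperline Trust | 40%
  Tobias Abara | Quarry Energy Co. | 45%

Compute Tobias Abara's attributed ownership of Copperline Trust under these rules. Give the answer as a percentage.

Chain via Quarry Energy Co. → Ironwood Realty LP → Crosswind Textiles S.p.A. (R2): 45% × 40% × 80% × 40% = 5.76% of Copperline Trust.
Chain via Pinebrook Shipping BV → Northgate Pharma AG → Slate Ventures LLC (R2): 15% × 80% × 50% × 40% = 2.4% of Copperline Trust.
Direct interest in Copperline Trust: 4%.
Aggregating (R1): 5.76% + 2.4% + 4% = 12.16%.

12.16%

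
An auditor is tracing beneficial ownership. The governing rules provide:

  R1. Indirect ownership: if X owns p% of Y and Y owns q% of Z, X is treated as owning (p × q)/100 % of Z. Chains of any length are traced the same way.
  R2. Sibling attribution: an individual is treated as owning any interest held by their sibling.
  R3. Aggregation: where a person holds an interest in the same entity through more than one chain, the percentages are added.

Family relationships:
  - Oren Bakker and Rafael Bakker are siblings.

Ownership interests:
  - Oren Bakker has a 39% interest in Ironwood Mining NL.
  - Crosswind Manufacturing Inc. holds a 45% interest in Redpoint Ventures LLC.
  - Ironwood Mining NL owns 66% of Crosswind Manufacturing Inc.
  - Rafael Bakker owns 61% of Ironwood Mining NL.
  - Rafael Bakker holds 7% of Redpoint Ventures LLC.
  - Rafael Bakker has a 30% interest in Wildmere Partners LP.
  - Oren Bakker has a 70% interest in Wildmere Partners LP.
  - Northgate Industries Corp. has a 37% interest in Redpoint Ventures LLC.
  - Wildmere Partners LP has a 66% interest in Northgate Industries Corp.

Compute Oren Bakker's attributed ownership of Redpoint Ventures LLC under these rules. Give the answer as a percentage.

61.12%

By sibling attribution (R2), Oren Bakker is treated as also owning Rafael Bakker's interest in Wildmere Partners LP, giving 70% + 30% = 100%.
By sibling attribution (R2), Oren Bakker is treated as also owning Rafael Bakker's interest in Ironwood Mining NL, giving 39% + 61% = 100%.
By sibling attribution (R2), Oren Bakker is treated as owning Rafael Bakker's 7% interest in Redpoint Ventures LLC.
Chain via Wildmere Partners LP → Northgate Industries Corp. (R1): 100% × 66% × 37% = 24.42% of Redpoint Ventures LLC.
Chain via Ironwood Mining NL → Crosswind Manufacturing Inc. (R1): 100% × 66% × 45% = 29.7% of Redpoint Ventures LLC.
Direct interest in Redpoint Ventures LLC: 7%.
Aggregating (R3): 24.42% + 29.7% + 7% = 61.12%.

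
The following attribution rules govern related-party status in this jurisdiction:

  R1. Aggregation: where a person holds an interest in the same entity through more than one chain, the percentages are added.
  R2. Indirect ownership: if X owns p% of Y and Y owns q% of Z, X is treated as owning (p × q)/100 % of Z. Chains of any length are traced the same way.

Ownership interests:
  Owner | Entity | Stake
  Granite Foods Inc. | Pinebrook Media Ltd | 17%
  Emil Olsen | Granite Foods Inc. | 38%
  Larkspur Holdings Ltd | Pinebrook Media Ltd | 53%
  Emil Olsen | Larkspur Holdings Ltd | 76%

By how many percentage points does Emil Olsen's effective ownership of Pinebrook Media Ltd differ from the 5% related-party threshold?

41.74

Chain via Larkspur Holdings Ltd (R2): 76% × 53% = 40.28% of Pinebrook Media Ltd.
Chain via Granite Foods Inc. (R2): 38% × 17% = 6.46% of Pinebrook Media Ltd.
Aggregating (R1): 40.28% + 6.46% = 46.74%.
46.74% exceeds the 5% threshold by 41.74 percentage points.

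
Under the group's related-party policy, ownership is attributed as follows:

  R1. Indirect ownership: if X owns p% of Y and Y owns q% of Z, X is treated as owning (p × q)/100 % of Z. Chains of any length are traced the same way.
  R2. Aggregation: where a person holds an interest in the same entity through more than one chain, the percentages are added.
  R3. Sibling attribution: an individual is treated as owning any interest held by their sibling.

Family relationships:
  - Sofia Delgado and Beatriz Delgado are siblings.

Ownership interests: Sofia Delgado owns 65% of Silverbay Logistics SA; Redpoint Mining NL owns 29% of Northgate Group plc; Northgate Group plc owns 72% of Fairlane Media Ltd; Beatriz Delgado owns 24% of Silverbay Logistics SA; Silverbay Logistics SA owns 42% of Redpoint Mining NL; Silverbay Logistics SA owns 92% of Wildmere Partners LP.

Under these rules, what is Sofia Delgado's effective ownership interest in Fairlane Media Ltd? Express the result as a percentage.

7.804944%

By sibling attribution (R3), Sofia Delgado is treated as also owning Beatriz Delgado's interest in Silverbay Logistics SA, giving 65% + 24% = 89%.
Chain via Silverbay Logistics SA → Redpoint Mining NL → Northgate Group plc (R1): 89% × 42% × 29% × 72% = 7.804944% of Fairlane Media Ltd.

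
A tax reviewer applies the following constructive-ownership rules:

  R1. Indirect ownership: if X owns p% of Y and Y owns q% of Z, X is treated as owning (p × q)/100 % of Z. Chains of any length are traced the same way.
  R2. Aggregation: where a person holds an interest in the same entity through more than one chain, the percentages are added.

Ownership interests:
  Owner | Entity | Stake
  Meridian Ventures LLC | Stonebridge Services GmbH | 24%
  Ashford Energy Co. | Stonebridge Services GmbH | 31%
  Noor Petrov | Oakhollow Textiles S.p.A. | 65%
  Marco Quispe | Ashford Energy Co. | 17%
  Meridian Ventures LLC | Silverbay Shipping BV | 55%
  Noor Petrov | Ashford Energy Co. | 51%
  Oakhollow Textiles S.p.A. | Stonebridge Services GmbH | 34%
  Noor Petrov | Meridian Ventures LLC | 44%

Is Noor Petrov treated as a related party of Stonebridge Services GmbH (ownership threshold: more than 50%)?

Chain via Meridian Ventures LLC (R1): 44% × 24% = 10.56% of Stonebridge Services GmbH.
Chain via Ashford Energy Co. (R1): 51% × 31% = 15.81% of Stonebridge Services GmbH.
Chain via Oakhollow Textiles S.p.A. (R1): 65% × 34% = 22.1% of Stonebridge Services GmbH.
Aggregating (R2): 10.56% + 15.81% + 22.1% = 48.47%.
48.47% does not exceed the 50% threshold, so Noor is not a related party to Stonebridge Services GmbH.

No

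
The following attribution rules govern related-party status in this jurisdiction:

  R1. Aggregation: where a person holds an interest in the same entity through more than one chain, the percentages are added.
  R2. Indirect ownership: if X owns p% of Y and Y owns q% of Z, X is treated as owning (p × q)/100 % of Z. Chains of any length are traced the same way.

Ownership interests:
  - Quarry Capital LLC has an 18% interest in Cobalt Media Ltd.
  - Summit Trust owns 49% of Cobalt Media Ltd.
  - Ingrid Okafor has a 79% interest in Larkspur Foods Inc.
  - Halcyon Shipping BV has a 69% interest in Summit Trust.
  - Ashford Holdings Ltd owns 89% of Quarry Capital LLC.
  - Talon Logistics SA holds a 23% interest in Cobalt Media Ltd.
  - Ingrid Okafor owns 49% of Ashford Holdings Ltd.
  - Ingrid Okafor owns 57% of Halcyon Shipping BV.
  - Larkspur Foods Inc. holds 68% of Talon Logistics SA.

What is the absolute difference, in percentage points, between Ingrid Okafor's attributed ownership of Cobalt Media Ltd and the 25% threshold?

Chain via Larkspur Foods Inc. → Talon Logistics SA (R2): 79% × 68% × 23% = 12.3556% of Cobalt Media Ltd.
Chain via Halcyon Shipping BV → Summit Trust (R2): 57% × 69% × 49% = 19.2717% of Cobalt Media Ltd.
Chain via Ashford Holdings Ltd → Quarry Capital LLC (R2): 49% × 89% × 18% = 7.8498% of Cobalt Media Ltd.
Aggregating (R1): 12.3556% + 19.2717% + 7.8498% = 39.4771%.
39.4771% exceeds the 25% threshold by 14.4771 percentage points.

14.4771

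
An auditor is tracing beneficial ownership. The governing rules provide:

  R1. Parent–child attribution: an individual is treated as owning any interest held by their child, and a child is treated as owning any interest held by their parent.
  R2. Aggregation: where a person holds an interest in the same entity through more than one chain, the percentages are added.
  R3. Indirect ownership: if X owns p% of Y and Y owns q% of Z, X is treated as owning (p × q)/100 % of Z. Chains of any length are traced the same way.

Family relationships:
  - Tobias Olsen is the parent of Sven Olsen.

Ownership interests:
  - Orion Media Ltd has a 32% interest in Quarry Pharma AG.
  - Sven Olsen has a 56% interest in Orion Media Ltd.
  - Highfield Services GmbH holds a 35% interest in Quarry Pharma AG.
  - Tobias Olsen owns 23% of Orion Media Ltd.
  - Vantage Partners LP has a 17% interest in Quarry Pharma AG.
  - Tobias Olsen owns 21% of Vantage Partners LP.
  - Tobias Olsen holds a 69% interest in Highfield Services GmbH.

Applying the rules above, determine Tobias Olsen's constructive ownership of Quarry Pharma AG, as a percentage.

By parent–child attribution (R1), Tobias Olsen is treated as also owning Sven Olsen's interest in Orion Media Ltd, giving 23% + 56% = 79%.
Chain via Orion Media Ltd (R3): 79% × 32% = 25.28% of Quarry Pharma AG.
Chain via Vantage Partners LP (R3): 21% × 17% = 3.57% of Quarry Pharma AG.
Chain via Highfield Services GmbH (R3): 69% × 35% = 24.15% of Quarry Pharma AG.
Aggregating (R2): 25.28% + 3.57% + 24.15% = 53%.

53%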